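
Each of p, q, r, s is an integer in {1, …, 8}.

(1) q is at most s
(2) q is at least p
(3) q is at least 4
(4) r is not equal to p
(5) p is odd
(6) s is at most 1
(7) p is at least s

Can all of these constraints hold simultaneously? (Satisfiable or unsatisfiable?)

Unsatisfiable

From constraint 3: q ≥ 4. From constraints 1 and 6: q ≤ s and s ≤ 1, so q ≤ 1. But 1 < 4, so no value of q works.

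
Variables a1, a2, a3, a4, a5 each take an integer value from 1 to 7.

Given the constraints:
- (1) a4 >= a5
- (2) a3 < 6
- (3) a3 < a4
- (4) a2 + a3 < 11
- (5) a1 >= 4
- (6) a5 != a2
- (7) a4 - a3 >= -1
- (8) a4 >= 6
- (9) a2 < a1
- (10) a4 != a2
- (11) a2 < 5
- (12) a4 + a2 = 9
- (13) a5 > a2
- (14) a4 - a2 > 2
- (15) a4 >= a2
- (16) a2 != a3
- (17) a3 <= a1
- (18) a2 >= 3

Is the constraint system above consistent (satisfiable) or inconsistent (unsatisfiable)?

Satisfiable

Take a1 = 7, a2 = 3, a3 = 5, a4 = 6, a5 = 4. Then constraint 4: a2 + a3 = 8; constraint 7: a4 - a3 = 1, and every other listed constraint is also met.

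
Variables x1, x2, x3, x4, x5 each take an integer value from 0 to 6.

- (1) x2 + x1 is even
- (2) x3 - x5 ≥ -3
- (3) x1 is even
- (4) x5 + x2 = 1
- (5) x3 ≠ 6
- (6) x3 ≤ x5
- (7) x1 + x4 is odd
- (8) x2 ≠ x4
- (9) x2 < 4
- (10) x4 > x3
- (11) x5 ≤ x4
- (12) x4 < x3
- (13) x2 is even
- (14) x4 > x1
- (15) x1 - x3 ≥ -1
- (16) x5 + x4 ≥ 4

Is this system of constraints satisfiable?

Unsatisfiable

Constraints 6, 11, and 12 give x5 ≤ x4, x4 < x3, x3 ≤ x5. Chaining: x5 ≤ x4 < x3 ≤ x5, which forces x5 < x5 — impossible.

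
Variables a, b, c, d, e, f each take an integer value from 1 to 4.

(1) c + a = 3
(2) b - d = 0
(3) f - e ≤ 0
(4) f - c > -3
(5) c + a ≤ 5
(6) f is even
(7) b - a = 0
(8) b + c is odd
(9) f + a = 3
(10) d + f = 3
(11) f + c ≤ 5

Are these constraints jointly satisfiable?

Take a = 1, b = 1, c = 2, d = 1, e = 3, f = 2. Then constraint 1: c + a = 3; constraint 2: b - d = 0, and every other listed constraint is also met.

Satisfiable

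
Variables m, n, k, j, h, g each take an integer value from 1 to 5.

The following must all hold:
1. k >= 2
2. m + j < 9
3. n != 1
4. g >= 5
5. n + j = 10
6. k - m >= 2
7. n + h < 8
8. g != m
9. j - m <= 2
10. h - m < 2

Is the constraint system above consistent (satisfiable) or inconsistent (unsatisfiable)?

Satisfiable

The assignment m = 3, n = 5, k = 5, j = 5, h = 2, g = 5 works:
  constraint 2 holds since m + j = 8.
  constraint 5 holds since n + j = 10.
  constraint 6 holds since k - m = 2.
The rest check out directly.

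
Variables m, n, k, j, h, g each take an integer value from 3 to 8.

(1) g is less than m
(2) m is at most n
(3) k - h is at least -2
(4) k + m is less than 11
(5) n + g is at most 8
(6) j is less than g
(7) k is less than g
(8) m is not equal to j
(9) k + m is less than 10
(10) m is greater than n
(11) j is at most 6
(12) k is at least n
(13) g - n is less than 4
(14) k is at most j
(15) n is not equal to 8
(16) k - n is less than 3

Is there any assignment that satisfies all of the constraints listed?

Constraints 1, 2, 6, 12, and 14 give k ≤ j, j < g, g < m, m ≤ n, n ≤ k. Chaining: k ≤ j < g < m ≤ n ≤ k, which forces k < k — impossible.

Unsatisfiable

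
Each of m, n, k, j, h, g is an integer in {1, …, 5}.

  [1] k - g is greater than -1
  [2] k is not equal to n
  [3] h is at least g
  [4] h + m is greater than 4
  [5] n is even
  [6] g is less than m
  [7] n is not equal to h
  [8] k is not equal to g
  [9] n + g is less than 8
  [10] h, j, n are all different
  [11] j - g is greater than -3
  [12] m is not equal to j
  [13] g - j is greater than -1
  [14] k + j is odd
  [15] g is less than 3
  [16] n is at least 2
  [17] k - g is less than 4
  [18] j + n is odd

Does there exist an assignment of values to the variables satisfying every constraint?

Satisfiable

Try m = 2, n = 4, k = 2, j = 1, h = 3, g = 1.
Check constraint 1: k - g = 1; constraint 4: h + m = 5; constraint 9: n + g = 5. The remaining constraints are straightforward to verify.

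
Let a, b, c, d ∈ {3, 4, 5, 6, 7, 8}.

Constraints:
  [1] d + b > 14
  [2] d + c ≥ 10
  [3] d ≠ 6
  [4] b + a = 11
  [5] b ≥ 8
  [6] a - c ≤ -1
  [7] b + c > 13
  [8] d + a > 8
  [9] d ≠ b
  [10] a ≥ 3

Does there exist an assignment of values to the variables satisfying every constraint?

Try a = 3, b = 8, c = 6, d = 7.
Check constraint 1: d + b = 15; constraint 2: d + c = 13. The remaining constraints are straightforward to verify.

Satisfiable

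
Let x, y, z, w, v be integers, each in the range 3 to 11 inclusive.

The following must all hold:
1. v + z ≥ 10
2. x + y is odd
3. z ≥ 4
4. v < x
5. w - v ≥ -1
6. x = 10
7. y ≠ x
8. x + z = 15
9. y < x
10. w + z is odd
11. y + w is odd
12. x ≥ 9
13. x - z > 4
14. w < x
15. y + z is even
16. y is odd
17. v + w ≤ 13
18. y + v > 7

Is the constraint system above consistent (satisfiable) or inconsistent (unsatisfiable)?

Satisfiable

Setting (x, y, z, w, v) = (10, 5, 5, 6, 5) satisfies everything: constraint 1: v + z = 10; constraint 5: w - v = 1; constraint 8: x + z = 15, and the others follow.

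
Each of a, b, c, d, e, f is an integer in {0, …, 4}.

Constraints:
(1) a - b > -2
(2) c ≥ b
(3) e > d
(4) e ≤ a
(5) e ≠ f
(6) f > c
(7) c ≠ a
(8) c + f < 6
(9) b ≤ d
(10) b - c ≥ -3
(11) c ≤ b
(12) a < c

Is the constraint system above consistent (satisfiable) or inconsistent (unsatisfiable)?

Constraints 3, 4, 9, 11, and 12 give e ≤ a, a < c, c ≤ b, b ≤ d, d < e. Chaining: e ≤ a < c ≤ b ≤ d < e, which forces e < e — impossible.

Unsatisfiable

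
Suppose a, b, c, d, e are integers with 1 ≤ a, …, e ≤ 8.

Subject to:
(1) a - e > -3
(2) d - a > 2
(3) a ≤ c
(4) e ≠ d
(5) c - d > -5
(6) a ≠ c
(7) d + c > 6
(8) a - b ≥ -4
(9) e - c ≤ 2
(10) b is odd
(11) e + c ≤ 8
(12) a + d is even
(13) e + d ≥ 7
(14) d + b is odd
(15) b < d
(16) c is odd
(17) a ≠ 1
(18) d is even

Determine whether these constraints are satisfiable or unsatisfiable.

One satisfying assignment is a = 2, b = 3, c = 3, d = 6, e = 4.
For the less obvious constraints — constraint 1: a - e = -2; constraint 2: d - a = 4; constraint 5: c - d = -3 — and the others hold by inspection.

Satisfiable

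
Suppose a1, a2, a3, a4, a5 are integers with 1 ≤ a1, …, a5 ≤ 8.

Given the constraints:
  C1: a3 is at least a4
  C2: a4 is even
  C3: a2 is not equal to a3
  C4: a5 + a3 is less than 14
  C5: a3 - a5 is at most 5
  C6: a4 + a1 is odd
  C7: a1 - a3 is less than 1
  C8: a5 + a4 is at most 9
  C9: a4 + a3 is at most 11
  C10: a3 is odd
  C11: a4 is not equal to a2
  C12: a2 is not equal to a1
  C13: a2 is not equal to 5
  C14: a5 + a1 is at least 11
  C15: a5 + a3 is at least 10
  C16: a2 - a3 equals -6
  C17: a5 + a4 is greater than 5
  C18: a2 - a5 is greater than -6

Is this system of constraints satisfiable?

Satisfiable

Try a1 = 7, a2 = 1, a3 = 7, a4 = 2, a5 = 5.
Check constraint 4: a5 + a3 = 12; constraint 5: a3 - a5 = 2. The remaining constraints are straightforward to verify.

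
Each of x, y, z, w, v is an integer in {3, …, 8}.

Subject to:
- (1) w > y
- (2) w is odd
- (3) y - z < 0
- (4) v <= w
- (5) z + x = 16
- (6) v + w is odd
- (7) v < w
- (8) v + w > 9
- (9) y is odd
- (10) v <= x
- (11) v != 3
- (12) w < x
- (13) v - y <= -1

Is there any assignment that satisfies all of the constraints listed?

Setting (x, y, z, w, v) = (8, 5, 8, 7, 4) satisfies everything: constraint 3: y - z = -3; constraint 5: z + x = 16; constraint 8: v + w = 11, and the others follow.

Satisfiable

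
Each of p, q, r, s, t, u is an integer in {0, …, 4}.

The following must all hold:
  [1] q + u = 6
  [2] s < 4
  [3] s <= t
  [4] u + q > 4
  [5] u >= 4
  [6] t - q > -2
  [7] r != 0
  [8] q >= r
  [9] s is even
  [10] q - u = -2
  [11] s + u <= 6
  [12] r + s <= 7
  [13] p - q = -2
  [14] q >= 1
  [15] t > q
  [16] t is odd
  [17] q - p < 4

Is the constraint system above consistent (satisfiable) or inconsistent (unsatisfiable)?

Take p = 0, q = 2, r = 2, s = 2, t = 3, u = 4. Then constraint 1: q + u = 6; constraint 4: u + q = 6, and every other listed constraint is also met.

Satisfiable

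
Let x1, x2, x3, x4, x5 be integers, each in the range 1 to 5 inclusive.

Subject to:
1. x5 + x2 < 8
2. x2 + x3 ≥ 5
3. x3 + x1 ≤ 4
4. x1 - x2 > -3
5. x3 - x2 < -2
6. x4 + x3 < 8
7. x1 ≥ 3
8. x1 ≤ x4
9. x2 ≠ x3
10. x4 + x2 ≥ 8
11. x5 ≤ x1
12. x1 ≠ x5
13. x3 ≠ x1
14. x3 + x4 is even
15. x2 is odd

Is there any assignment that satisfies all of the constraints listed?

Satisfiable

One satisfying assignment is x1 = 3, x2 = 5, x3 = 1, x4 = 5, x5 = 1.
For the less obvious constraints — constraint 1: x5 + x2 = 6; constraint 2: x2 + x3 = 6 — and the others hold by inspection.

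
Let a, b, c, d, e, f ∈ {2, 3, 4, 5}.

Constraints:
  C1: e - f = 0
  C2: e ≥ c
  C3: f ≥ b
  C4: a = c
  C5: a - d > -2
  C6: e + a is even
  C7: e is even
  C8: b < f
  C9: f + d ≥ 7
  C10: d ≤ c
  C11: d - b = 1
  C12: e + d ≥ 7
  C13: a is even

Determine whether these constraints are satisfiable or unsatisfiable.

Setting (a, b, c, d, e, f) = (4, 3, 4, 4, 4, 4) satisfies everything: constraint 1: e - f = 0; constraint 5: a - d = 0, and the others follow.

Satisfiable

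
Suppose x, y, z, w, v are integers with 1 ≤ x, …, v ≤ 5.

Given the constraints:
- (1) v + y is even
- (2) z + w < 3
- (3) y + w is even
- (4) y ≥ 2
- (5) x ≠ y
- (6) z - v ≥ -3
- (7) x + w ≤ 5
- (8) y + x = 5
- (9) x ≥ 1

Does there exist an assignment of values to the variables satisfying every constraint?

Try x = 2, y = 3, z = 1, w = 1, v = 1.
Check constraint 2: z + w = 2; constraint 6: z - v = 0; constraint 7: x + w = 3. The remaining constraints are straightforward to verify.

Satisfiable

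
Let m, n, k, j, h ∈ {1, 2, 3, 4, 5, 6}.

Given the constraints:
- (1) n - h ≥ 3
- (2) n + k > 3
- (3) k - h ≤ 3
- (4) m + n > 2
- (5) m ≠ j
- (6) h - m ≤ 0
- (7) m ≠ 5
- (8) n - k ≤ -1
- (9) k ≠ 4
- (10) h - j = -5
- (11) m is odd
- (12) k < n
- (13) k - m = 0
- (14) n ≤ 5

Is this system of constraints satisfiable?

Constraints 1, 3, and 8 give k − n ≥ 1, n − h ≥ 3, h − k ≥ -3.
Adding all 3 inequalities: the left sides telescope to 0, and the right sides sum to 1 + 3 + (-3) = 1. So 0 ≥ 1, which is false.

Unsatisfiable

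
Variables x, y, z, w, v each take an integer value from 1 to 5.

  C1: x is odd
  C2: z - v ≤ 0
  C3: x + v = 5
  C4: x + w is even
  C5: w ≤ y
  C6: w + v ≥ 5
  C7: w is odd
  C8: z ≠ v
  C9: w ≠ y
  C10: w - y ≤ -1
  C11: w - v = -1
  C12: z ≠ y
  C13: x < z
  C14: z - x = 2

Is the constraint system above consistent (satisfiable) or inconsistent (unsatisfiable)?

Satisfiable

The assignment x = 1, y = 5, z = 3, w = 3, v = 4 works:
  constraint 2 holds since z - v = -1.
  constraint 3 holds since x + v = 5.
  constraint 6 holds since w + v = 7.
The rest check out directly.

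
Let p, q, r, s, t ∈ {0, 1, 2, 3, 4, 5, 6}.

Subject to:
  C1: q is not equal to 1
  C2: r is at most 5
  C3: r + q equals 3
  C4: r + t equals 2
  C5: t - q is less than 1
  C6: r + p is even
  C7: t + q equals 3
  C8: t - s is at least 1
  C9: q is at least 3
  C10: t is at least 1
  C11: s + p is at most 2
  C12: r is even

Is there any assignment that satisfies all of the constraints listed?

From constraint 10: t ≥ 1. From constraint 9: q ≥ 3. Hence t + q ≥ 4. But constraint 7 requires t + q = 3, and 3 < 4. Contradiction.

Unsatisfiable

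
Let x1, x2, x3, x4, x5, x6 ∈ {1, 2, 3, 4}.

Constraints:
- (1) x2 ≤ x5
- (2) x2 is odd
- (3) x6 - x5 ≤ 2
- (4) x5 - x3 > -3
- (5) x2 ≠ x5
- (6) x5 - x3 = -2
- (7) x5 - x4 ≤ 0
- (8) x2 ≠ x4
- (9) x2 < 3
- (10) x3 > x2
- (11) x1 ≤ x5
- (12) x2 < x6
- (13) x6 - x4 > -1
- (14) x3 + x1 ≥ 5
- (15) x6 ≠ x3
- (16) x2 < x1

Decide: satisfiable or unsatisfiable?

Try x1 = 2, x2 = 1, x3 = 4, x4 = 2, x5 = 2, x6 = 2.
Check constraint 3: x6 - x5 = 0; constraint 4: x5 - x3 = -2; constraint 6: x5 - x3 = -2. The remaining constraints are straightforward to verify.

Satisfiable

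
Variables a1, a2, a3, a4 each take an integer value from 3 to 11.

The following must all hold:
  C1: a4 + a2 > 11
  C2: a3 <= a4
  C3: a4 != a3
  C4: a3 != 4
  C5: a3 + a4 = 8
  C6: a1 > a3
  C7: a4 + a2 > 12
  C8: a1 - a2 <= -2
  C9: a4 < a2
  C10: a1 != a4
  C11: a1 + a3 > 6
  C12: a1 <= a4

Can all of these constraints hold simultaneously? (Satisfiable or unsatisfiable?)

Satisfiable

Try a1 = 4, a2 = 9, a3 = 3, a4 = 5.
Check constraint 1: a4 + a2 = 14; constraint 5: a3 + a4 = 8; constraint 7: a4 + a2 = 14. The remaining constraints are straightforward to verify.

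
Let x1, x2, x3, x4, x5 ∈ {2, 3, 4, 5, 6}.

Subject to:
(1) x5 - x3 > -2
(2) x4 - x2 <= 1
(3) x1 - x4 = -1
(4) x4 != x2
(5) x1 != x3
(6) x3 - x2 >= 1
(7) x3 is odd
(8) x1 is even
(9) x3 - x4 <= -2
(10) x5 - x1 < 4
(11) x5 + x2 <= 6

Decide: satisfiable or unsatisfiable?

Unsatisfiable

Constraints 2, 6, and 9 give x2 − x4 ≥ -1, x4 − x3 ≥ 2, x3 − x2 ≥ 1.
Adding all 3 inequalities: the left sides telescope to 0, and the right sides sum to (-1) + 2 + 1 = 2. So 0 ≥ 2, which is false.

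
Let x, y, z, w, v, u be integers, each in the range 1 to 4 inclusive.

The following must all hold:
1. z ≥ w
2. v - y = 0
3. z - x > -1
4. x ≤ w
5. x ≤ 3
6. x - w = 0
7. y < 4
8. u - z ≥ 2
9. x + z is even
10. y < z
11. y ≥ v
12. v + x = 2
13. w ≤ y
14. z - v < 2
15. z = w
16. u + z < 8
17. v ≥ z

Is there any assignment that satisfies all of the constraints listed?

Unsatisfiable

Constraints 10, 11, and 17 give v ≤ y, y < z, z ≤ v. Chaining: v ≤ y < z ≤ v, which forces v < v — impossible.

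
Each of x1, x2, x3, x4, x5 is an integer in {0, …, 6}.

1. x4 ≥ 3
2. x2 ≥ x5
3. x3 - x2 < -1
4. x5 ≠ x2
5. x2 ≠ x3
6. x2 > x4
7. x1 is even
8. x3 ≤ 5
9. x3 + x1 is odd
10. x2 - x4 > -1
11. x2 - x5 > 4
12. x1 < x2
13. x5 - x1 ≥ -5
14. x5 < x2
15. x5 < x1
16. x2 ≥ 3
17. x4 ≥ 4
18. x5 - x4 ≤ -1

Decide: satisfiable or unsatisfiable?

Try x1 = 4, x2 = 6, x3 = 3, x4 = 4, x5 = 0.
Check constraint 3: x3 - x2 = -3; constraint 10: x2 - x4 = 2. The remaining constraints are straightforward to verify.

Satisfiable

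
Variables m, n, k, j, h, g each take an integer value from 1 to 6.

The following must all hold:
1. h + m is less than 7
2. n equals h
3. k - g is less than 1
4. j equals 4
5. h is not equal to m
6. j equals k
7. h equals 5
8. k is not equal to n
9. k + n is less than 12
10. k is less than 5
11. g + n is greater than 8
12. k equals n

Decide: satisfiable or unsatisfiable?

Unsatisfiable

Constraint 4 fixes j = 4 and constraint 7 fixes h = 5. Constraints 2, 6, and 12 give j = k = n = h, so j = h. But 4 ≠ 5 — contradiction.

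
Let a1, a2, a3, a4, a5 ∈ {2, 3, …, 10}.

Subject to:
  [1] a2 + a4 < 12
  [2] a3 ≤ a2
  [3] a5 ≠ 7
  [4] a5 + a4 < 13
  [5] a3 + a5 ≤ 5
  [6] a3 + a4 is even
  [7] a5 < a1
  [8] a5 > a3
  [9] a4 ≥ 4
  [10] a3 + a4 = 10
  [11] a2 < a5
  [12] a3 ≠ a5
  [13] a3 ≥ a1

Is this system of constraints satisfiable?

Constraints 7, 8, and 13 give a5 < a1, a1 ≤ a3, a3 < a5. Chaining: a5 < a1 ≤ a3 < a5, which forces a5 < a5 — impossible.

Unsatisfiable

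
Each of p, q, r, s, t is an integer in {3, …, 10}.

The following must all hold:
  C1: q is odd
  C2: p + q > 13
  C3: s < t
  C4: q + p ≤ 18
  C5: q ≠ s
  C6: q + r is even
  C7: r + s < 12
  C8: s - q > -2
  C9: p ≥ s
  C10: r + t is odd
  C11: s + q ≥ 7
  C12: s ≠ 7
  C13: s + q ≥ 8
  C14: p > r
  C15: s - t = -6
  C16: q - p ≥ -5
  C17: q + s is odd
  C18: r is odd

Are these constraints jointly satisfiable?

Satisfiable

One satisfying assignment is p = 10, q = 5, r = 5, s = 4, t = 10.
For the less obvious constraints — constraint 2: p + q = 15; constraint 4: q + p = 15; constraint 7: r + s = 9 — and the others hold by inspection.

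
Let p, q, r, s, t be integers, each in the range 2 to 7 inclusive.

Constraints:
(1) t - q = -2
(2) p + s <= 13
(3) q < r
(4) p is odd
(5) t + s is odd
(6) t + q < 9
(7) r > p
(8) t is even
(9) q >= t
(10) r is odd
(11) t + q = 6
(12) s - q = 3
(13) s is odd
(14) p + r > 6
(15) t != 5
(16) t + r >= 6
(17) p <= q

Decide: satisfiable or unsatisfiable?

Take p = 3, q = 4, r = 5, s = 7, t = 2. Then constraint 1: t - q = -2; constraint 2: p + s = 10; constraint 6: t + q = 6, and every other listed constraint is also met.

Satisfiable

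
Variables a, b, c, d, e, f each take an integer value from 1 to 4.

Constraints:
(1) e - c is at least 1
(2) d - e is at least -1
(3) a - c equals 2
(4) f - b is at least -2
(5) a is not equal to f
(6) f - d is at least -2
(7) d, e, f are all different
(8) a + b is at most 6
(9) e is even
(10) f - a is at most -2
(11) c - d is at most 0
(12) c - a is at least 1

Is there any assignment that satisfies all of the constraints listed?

Unsatisfiable

Constraints 1, 2, 6, 10, and 12 give f − d ≥ -2, d − e ≥ -1, e − c ≥ 1, c − a ≥ 1, a − f ≥ 2.
Adding all 5 inequalities: the left sides telescope to 0, and the right sides sum to (-2) + (-1) + 1 + 1 + 2 = 1. So 0 ≥ 1, which is false.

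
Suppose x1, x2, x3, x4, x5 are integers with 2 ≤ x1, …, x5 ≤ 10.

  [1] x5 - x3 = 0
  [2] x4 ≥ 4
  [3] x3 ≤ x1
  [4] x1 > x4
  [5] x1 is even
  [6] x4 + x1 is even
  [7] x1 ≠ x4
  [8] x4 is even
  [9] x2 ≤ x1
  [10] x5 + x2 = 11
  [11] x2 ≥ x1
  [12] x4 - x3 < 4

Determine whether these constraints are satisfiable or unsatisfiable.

The assignment x1 = 8, x2 = 8, x3 = 3, x4 = 4, x5 = 3 works:
  constraint 1 holds since x5 - x3 = 0.
  constraint 10 holds since x5 + x2 = 11.
  constraint 12 holds since x4 - x3 = 1.
The rest check out directly.

Satisfiable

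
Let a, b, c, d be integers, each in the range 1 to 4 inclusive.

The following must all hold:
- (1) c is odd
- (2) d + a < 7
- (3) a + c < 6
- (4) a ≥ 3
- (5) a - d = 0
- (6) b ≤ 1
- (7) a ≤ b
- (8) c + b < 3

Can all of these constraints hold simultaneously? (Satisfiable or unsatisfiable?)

Unsatisfiable

From constraints 4 and 7: b ≥ a and a ≥ 3, so b ≥ 3. From constraint 6: b ≤ 1. But 1 < 3, so no value of b works.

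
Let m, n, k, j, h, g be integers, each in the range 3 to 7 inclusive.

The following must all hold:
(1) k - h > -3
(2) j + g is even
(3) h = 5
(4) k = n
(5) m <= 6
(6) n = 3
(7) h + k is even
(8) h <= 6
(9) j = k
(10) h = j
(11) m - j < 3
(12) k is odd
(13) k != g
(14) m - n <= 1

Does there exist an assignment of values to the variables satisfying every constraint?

Constraint 3 fixes h = 5 and constraint 6 fixes n = 3. Constraints 4, 9, and 10 give h = j = k = n, so h = n. But 5 ≠ 3 — contradiction.

Unsatisfiable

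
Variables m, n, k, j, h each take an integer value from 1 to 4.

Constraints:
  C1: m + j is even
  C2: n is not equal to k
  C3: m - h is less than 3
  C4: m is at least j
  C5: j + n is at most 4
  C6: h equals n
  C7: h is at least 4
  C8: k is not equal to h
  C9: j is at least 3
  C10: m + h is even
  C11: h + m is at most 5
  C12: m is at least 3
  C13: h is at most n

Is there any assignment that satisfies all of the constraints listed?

Unsatisfiable

From constraint 7: h ≥ 4. From constraints 4 and 9: m ≥ j ≥ 3. Hence h + m ≥ 7. But constraint 11 requires h + m ≤ 5, and 5 < 7. Contradiction.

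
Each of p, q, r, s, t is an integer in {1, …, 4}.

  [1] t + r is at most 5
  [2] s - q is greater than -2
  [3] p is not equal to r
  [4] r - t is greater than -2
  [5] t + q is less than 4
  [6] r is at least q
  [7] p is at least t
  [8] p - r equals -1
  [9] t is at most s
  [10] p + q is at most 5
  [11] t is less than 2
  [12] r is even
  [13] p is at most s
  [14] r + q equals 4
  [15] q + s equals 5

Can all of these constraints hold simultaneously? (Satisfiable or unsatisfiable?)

Satisfiable

Try p = 1, q = 2, r = 2, s = 3, t = 1.
Check constraint 1: t + r = 3; constraint 2: s - q = 1. The remaining constraints are straightforward to verify.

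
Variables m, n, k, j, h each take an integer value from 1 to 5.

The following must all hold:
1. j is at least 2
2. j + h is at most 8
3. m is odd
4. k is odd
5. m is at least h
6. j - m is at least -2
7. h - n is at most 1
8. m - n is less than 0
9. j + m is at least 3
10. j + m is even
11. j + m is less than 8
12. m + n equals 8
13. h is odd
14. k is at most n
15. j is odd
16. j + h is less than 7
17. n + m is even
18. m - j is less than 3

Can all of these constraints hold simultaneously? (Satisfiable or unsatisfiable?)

Satisfiable

Try m = 3, n = 5, k = 3, j = 3, h = 3.
Check constraint 2: j + h = 6; constraint 6: j - m = 0; constraint 7: h - n = -2. The remaining constraints are straightforward to verify.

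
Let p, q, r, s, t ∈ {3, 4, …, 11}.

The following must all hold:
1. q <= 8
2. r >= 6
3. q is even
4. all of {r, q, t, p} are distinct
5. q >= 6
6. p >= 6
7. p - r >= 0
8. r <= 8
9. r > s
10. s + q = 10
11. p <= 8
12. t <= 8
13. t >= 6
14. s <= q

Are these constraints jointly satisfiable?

Unsatisfiable

Constraints 1, 2, 5, 6, 8, 11, 12, and 13 confine each of r, q, t, p to the 3 values {6, …, 8}.
Constraint 4 requires all 4 of them to be distinct, but only 3 values are available — impossible by the pigeonhole principle.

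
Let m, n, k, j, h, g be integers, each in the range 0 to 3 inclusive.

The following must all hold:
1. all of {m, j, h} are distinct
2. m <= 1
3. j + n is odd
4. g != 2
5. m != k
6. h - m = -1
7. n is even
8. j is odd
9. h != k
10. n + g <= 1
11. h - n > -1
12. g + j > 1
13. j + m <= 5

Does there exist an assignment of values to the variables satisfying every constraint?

Satisfiable

Try m = 1, n = 0, k = 2, j = 3, h = 0, g = 1.
Check constraint 6: h - m = -1; constraint 10: n + g = 1; constraint 11: h - n = 0. The remaining constraints are straightforward to verify.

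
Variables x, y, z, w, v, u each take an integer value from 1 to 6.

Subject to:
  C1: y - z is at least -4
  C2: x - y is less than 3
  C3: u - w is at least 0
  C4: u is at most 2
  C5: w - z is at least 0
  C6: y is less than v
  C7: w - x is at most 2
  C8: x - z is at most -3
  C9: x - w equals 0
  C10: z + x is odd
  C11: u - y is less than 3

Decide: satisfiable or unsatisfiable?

Unsatisfiable

Constraints 5, 7, and 8 give z − x ≥ 3, x − w ≥ -2, w − z ≥ 0.
Adding all 3 inequalities: the left sides telescope to 0, and the right sides sum to 3 + (-2) + 0 = 1. So 0 ≥ 1, which is false.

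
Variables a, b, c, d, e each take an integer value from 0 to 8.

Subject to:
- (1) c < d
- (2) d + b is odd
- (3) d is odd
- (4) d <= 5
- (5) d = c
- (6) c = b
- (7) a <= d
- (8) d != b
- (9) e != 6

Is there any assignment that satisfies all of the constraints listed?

Unsatisfiable

From constraints 5 and 6, d = c = b, so d = b. But constraint 8 says d ≠ b. Contradiction.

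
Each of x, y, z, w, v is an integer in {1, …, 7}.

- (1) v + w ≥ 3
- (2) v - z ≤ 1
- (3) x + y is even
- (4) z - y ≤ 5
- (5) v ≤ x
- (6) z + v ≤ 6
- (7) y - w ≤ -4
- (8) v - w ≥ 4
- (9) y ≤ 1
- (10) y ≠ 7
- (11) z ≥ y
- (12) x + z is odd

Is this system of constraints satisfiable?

Constraints 2, 4, 7, and 8 give y − z ≥ -5, z − v ≥ -1, v − w ≥ 4, w − y ≥ 4.
Adding all 4 inequalities: the left sides telescope to 0, and the right sides sum to (-5) + (-1) + 4 + 4 = 2. So 0 ≥ 2, which is false.

Unsatisfiable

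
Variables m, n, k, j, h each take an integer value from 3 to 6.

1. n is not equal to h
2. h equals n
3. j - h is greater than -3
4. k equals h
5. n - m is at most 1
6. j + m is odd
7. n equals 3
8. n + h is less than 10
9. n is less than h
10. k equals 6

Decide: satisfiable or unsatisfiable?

Unsatisfiable

Constraint 10 fixes k = 6 and constraint 7 fixes n = 3. Constraints 2 and 4 give k = h = n, so k = n. But 6 ≠ 3 — contradiction.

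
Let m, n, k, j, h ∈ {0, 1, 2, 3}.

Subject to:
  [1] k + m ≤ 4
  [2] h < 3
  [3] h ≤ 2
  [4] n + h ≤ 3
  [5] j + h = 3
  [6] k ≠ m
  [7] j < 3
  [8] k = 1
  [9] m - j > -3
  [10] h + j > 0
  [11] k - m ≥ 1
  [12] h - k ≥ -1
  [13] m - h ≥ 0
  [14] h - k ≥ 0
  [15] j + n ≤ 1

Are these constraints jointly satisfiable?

Unsatisfiable

Constraints 11, 13, and 14 give h − k ≥ 0, k − m ≥ 1, m − h ≥ 0.
Adding all 3 inequalities: the left sides telescope to 0, and the right sides sum to 0 + 1 + 0 = 1. So 0 ≥ 1, which is false.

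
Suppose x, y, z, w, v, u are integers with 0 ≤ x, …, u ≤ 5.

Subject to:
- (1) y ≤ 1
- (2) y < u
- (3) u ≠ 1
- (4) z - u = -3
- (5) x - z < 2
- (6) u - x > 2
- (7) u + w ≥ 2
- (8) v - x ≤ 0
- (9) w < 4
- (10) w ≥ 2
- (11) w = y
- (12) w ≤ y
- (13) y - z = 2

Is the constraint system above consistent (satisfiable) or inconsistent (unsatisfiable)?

Unsatisfiable

From constraints 10 and 12: y ≥ w and w ≥ 2, so y ≥ 2. From constraint 1: y ≤ 1. But 1 < 2, so no value of y works.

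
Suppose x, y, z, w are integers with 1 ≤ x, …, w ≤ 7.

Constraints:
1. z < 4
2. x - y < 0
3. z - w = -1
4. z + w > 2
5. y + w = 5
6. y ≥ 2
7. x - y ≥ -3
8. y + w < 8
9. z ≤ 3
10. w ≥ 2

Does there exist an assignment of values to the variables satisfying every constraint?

Satisfiable

Take x = 1, y = 2, z = 2, w = 3. Then constraint 2: x - y = -1; constraint 3: z - w = -1, and every other listed constraint is also met.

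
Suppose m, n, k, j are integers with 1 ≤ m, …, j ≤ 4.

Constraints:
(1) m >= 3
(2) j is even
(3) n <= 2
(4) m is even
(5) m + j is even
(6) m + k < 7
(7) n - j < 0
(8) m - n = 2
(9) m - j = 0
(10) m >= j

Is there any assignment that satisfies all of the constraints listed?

Try m = 4, n = 2, k = 1, j = 4.
Check constraint 6: m + k = 5; constraint 7: n - j = -2. The remaining constraints are straightforward to verify.

Satisfiable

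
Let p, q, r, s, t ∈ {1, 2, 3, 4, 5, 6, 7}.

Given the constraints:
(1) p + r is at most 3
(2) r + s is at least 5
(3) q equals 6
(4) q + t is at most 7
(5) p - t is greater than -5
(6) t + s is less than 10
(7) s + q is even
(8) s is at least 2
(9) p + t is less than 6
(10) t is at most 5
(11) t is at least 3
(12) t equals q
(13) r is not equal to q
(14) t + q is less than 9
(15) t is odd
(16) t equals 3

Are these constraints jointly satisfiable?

Constraint 16 fixes t = 3 and constraint 3 fixes q = 6, but constraint 12 requires t = q. Since 3 ≠ 6, contradiction.

Unsatisfiable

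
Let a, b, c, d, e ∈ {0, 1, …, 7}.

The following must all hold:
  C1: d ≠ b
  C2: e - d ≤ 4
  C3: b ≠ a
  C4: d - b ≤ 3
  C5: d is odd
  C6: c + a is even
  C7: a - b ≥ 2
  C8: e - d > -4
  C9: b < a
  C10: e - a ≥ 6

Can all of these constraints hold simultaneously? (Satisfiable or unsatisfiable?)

Constraints 2, 4, 7, and 10 give d − e ≥ -4, e − a ≥ 6, a − b ≥ 2, b − d ≥ -3.
Adding all 4 inequalities: the left sides telescope to 0, and the right sides sum to (-4) + 6 + 2 + (-3) = 1. So 0 ≥ 1, which is false.

Unsatisfiable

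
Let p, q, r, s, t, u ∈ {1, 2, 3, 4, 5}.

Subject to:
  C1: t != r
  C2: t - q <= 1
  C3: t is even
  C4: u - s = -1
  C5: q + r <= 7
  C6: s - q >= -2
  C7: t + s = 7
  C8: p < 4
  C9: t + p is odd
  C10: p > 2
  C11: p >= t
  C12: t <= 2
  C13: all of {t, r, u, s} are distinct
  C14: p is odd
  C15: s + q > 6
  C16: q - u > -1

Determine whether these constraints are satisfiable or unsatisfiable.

One satisfying assignment is p = 3, q = 4, r = 3, s = 5, t = 2, u = 4.
For the less obvious constraints — constraint 2: t - q = -2; constraint 4: u - s = -1; constraint 5: q + r = 7 — and the others hold by inspection.

Satisfiable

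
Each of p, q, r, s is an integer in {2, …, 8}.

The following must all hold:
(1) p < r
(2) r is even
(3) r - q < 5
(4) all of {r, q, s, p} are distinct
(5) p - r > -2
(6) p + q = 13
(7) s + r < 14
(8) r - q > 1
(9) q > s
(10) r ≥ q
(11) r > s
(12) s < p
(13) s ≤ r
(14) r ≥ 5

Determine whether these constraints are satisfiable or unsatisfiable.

Take p = 7, q = 6, r = 8, s = 5. Then constraint 3: r - q = 2; constraint 5: p - r = -1; constraint 6: p + q = 13, and every other listed constraint is also met.

Satisfiable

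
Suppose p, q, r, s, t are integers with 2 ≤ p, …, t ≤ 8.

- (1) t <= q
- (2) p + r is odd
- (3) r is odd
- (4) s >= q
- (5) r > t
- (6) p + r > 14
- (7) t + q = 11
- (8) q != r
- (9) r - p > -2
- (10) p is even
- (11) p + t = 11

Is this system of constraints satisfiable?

The assignment p = 8, q = 8, r = 7, s = 8, t = 3 works:
  constraint 6 holds since p + r = 15.
  constraint 7 holds since t + q = 11.
  constraint 9 holds since r - p = -1.
The rest check out directly.

Satisfiable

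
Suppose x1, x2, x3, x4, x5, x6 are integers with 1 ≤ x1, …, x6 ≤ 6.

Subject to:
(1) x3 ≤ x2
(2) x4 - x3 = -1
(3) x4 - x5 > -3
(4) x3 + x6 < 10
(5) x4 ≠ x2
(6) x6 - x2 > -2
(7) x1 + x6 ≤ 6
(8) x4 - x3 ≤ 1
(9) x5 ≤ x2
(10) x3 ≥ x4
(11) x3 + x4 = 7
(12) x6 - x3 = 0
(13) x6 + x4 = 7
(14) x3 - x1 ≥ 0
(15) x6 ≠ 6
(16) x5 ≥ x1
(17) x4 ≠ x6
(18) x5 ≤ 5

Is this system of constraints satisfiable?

Satisfiable

Take x1 = 1, x2 = 5, x3 = 4, x4 = 3, x5 = 4, x6 = 4. Then constraint 2: x4 - x3 = -1; constraint 3: x4 - x5 = -1; constraint 4: x3 + x6 = 8, and every other listed constraint is also met.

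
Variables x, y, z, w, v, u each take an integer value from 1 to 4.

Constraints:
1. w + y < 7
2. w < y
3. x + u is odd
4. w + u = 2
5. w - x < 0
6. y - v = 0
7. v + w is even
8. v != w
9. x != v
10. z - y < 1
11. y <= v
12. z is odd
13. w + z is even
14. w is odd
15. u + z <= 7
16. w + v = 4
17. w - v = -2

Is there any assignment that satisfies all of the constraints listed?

Satisfiable

One satisfying assignment is x = 2, y = 3, z = 3, w = 1, v = 3, u = 1.
For the less obvious constraints — constraint 1: w + y = 4; constraint 4: w + u = 2 — and the others hold by inspection.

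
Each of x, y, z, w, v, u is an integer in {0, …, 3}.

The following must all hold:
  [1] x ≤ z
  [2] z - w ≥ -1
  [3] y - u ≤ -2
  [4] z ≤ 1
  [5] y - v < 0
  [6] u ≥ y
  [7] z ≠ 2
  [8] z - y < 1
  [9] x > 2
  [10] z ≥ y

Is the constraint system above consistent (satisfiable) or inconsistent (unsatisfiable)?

From constraint 9: x ≥ 3. From constraints 1 and 4: x ≤ z and z ≤ 1, so x ≤ 1. But 1 < 3, so no value of x works.

Unsatisfiable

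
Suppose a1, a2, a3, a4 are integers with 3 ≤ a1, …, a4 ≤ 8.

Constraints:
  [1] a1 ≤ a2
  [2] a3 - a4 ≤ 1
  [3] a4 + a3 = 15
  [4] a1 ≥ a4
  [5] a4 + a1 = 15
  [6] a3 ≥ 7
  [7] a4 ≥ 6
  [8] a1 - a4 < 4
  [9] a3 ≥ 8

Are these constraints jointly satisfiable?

The assignment a1 = 8, a2 = 8, a3 = 8, a4 = 7 works:
  constraint 2 holds since a3 - a4 = 1.
  constraint 3 holds since a4 + a3 = 15.
The rest check out directly.

Satisfiable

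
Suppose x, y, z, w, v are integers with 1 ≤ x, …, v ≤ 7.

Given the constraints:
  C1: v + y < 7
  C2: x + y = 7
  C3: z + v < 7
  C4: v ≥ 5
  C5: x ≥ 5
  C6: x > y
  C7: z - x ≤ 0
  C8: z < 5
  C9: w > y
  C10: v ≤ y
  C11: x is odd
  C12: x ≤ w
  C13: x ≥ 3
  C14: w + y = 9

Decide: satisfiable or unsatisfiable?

From constraints 5 and 12: w ≥ x ≥ 5. From constraints 4 and 10: y ≥ v ≥ 5. Hence w + y ≥ 10. But constraint 14 requires w + y = 9, and 9 < 10. Contradiction.

Unsatisfiable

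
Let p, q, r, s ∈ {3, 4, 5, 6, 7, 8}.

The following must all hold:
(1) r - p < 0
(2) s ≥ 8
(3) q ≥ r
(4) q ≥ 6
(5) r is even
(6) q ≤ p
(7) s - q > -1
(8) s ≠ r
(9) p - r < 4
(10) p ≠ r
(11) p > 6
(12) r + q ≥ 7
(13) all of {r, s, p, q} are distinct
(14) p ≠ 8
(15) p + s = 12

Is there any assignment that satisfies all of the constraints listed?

From constraints 4 and 6: p ≥ q ≥ 6. From constraint 2: s ≥ 8. Hence p + s ≥ 14. But constraint 15 requires p + s = 12, and 12 < 14. Contradiction.

Unsatisfiable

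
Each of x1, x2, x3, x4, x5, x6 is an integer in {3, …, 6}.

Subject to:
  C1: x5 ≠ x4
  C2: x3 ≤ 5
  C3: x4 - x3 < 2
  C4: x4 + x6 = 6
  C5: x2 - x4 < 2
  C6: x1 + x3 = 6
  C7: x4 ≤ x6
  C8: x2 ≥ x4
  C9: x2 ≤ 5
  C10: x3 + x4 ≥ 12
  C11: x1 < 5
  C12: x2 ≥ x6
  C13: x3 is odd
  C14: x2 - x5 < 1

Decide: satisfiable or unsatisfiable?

From constraint 2: x3 ≤ 5. From constraints 8 and 9: x4 ≤ x2 ≤ 5. Hence x3 + x4 ≤ 10. But constraint 10 requires x3 + x4 ≥ 12, and 12 > 10. Contradiction.

Unsatisfiable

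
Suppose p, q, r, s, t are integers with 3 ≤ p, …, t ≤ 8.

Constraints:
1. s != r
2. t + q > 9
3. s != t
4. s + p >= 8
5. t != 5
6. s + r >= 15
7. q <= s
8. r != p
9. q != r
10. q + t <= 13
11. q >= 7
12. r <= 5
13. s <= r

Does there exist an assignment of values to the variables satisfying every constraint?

From constraints 7 and 11: s ≥ q and q ≥ 7, so s ≥ 7. From constraints 12 and 13: s ≤ r and r ≤ 5, so s ≤ 5. But 5 < 7, so no value of s works.

Unsatisfiable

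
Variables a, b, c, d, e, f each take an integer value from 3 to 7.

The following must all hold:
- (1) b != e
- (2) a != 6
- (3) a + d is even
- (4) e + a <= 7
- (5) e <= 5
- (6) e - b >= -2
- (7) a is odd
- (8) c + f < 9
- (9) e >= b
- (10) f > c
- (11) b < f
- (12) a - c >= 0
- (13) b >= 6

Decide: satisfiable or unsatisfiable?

Unsatisfiable

From constraint 13: b ≥ 6. From constraints 5 and 9: b ≤ e and e ≤ 5, so b ≤ 5. But 5 < 6, so no value of b works.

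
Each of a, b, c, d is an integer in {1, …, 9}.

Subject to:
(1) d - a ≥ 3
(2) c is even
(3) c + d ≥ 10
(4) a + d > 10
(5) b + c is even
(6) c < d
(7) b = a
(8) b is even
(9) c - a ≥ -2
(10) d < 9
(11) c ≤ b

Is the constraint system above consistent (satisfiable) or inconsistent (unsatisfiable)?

Try a = 4, b = 4, c = 4, d = 7.
Check constraint 1: d - a = 3; constraint 3: c + d = 11; constraint 4: a + d = 11. The remaining constraints are straightforward to verify.

Satisfiable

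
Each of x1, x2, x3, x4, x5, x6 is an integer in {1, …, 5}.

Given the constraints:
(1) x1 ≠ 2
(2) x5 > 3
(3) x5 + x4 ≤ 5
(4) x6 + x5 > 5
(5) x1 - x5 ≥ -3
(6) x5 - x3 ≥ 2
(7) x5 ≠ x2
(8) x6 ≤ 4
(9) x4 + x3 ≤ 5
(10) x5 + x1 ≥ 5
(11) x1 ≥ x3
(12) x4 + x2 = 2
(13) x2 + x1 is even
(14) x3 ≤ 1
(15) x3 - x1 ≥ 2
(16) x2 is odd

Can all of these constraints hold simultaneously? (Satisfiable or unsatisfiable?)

Constraints 5, 6, and 15 give x1 − x5 ≥ -3, x5 − x3 ≥ 2, x3 − x1 ≥ 2.
Adding all 3 inequalities: the left sides telescope to 0, and the right sides sum to (-3) + 2 + 2 = 1. So 0 ≥ 1, which is false.

Unsatisfiable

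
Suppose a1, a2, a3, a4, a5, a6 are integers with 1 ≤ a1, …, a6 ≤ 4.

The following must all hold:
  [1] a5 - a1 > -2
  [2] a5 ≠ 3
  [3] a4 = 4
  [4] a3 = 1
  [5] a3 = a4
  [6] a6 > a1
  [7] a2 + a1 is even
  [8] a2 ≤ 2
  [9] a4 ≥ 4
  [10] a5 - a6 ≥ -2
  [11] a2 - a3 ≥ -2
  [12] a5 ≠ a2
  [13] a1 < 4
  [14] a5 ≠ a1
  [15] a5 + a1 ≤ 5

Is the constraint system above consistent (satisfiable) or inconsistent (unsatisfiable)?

Unsatisfiable

Constraint 4 fixes a3 = 1 and constraint 3 fixes a4 = 4, but constraint 5 requires a3 = a4. Since 1 ≠ 4, contradiction.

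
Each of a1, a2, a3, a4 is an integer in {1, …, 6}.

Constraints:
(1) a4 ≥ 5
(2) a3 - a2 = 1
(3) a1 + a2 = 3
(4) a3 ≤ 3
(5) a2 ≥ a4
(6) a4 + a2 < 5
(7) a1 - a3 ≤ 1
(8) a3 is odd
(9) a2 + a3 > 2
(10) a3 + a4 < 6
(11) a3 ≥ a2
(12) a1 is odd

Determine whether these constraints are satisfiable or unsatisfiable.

From constraints 1 and 5: a2 ≥ a4 and a4 ≥ 5, so a2 ≥ 5. From constraints 4 and 11: a2 ≤ a3 and a3 ≤ 3, so a2 ≤ 3. But 3 < 5, so no value of a2 works.

Unsatisfiable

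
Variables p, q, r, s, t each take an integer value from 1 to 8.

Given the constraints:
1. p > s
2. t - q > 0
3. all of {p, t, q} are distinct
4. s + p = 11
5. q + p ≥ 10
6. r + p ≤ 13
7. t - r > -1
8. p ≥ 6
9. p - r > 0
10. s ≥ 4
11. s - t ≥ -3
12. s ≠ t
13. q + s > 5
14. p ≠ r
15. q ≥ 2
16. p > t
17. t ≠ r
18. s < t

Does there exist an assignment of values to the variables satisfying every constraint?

Satisfiable

The assignment p = 7, q = 3, r = 4, s = 4, t = 5 works:
  constraint 2 holds since t - q = 2.
  constraint 4 holds since s + p = 11.
  constraint 5 holds since q + p = 10.
The rest check out directly.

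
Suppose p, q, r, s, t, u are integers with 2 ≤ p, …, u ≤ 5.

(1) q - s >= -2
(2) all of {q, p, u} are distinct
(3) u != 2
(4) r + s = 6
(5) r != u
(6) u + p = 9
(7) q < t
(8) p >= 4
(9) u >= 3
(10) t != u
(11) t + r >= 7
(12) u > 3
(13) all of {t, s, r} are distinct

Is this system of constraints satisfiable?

Try p = 5, q = 3, r = 2, s = 4, t = 5, u = 4.
Check constraint 1: q - s = -1; constraint 4: r + s = 6. The remaining constraints are straightforward to verify.

Satisfiable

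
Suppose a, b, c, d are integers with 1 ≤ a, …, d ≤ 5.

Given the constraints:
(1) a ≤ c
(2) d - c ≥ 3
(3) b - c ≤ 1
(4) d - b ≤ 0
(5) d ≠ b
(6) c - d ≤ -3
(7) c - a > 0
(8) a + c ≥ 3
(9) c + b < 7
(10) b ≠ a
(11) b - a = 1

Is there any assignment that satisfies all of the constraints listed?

Unsatisfiable

Constraints 2, 3, and 4 give d − c ≥ 3, c − b ≥ -1, b − d ≥ 0.
Adding all 3 inequalities: the left sides telescope to 0, and the right sides sum to 3 + (-1) + 0 = 2. So 0 ≥ 2, which is false.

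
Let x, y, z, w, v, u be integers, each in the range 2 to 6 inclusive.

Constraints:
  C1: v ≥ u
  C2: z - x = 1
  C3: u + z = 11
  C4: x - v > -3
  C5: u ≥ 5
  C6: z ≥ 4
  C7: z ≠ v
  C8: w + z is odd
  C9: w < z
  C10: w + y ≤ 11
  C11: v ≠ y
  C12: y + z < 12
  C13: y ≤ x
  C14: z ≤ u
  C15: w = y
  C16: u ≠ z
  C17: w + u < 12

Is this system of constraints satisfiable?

One satisfying assignment is x = 4, y = 4, z = 5, w = 4, v = 6, u = 6.
For the less obvious constraints — constraint 2: z - x = 1; constraint 3: u + z = 11 — and the others hold by inspection.

Satisfiable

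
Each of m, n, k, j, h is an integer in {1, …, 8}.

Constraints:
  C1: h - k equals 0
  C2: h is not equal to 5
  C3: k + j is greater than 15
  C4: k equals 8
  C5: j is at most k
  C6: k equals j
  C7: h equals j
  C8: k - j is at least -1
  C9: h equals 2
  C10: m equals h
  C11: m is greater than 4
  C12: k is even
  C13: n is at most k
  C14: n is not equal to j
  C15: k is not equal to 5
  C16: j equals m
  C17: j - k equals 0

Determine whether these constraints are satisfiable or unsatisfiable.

Unsatisfiable

Constraint 4 fixes k = 8 and constraint 9 fixes h = 2. Constraints 6, 10, and 16 give k = j = m = h, so k = h. But 8 ≠ 2 — contradiction.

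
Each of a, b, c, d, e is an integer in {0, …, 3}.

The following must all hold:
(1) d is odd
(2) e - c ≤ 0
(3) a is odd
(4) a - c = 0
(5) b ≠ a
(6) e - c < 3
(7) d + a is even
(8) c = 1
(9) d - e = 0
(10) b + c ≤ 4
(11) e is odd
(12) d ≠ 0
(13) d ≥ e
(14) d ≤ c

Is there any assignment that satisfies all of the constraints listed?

Setting (a, b, c, d, e) = (1, 3, 1, 1, 1) satisfies everything: constraint 2: e - c = 0; constraint 4: a - c = 0, and the others follow.

Satisfiable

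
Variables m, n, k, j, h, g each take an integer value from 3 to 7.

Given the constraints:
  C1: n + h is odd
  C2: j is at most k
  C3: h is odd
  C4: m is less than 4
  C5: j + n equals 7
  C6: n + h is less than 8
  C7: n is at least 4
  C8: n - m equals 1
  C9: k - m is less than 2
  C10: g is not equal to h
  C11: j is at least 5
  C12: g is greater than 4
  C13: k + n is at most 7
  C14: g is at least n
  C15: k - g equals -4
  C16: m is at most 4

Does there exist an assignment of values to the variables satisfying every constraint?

From constraints 2 and 11: k ≥ j ≥ 5. From constraint 7: n ≥ 4. Hence k + n ≥ 9. But constraint 13 requires k + n ≤ 7, and 7 < 9. Contradiction.

Unsatisfiable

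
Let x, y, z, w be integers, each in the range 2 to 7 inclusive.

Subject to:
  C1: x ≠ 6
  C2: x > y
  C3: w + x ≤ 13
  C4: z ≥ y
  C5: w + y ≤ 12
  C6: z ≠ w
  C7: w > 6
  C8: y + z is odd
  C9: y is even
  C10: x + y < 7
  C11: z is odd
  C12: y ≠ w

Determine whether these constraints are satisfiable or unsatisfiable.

Satisfiable

Take x = 4, y = 2, z = 5, w = 7. Then constraint 3: w + x = 11; constraint 5: w + y = 9; constraint 10: x + y = 6, and every other listed constraint is also met.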